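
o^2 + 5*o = o*(o + 5)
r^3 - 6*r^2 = r^2*(r - 6)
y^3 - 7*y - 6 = (y - 3)*(y + 1)*(y + 2)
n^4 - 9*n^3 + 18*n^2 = n^2*(n - 6)*(n - 3)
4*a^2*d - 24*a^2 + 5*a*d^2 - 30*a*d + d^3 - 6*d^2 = (a + d)*(4*a + d)*(d - 6)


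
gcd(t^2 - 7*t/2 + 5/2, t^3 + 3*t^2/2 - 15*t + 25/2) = t^2 - 7*t/2 + 5/2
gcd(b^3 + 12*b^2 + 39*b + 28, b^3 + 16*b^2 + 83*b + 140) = b^2 + 11*b + 28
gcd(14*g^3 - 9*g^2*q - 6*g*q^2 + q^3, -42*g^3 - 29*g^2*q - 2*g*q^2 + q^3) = -14*g^2 - 5*g*q + q^2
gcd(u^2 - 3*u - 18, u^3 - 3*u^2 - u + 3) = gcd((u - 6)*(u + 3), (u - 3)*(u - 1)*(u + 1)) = 1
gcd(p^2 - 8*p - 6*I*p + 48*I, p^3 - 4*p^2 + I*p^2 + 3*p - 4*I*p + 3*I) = 1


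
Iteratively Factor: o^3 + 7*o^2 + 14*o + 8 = (o + 1)*(o^2 + 6*o + 8) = (o + 1)*(o + 2)*(o + 4)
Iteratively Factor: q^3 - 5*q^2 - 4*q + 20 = (q - 5)*(q^2 - 4) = (q - 5)*(q + 2)*(q - 2)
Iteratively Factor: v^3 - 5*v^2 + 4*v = (v - 4)*(v^2 - v) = (v - 4)*(v - 1)*(v)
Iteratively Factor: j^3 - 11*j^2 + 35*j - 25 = (j - 5)*(j^2 - 6*j + 5) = (j - 5)^2*(j - 1)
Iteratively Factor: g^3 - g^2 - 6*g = (g - 3)*(g^2 + 2*g) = g*(g - 3)*(g + 2)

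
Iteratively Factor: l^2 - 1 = (l - 1)*(l + 1)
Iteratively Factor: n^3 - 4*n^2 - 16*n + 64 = (n - 4)*(n^2 - 16) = (n - 4)*(n + 4)*(n - 4)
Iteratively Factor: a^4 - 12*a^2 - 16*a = (a + 2)*(a^3 - 2*a^2 - 8*a) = a*(a + 2)*(a^2 - 2*a - 8) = a*(a - 4)*(a + 2)*(a + 2)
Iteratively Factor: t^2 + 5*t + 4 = (t + 1)*(t + 4)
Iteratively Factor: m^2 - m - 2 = (m - 2)*(m + 1)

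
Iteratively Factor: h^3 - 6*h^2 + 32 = (h - 4)*(h^2 - 2*h - 8) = (h - 4)^2*(h + 2)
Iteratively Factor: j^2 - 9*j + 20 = (j - 4)*(j - 5)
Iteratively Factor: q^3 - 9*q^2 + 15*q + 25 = (q - 5)*(q^2 - 4*q - 5) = (q - 5)*(q + 1)*(q - 5)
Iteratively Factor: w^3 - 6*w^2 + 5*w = (w - 5)*(w^2 - w) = (w - 5)*(w - 1)*(w)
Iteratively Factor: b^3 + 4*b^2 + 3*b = (b)*(b^2 + 4*b + 3) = b*(b + 3)*(b + 1)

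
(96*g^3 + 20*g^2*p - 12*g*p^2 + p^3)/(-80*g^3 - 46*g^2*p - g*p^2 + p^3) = (-6*g + p)/(5*g + p)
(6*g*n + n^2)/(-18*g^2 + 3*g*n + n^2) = -n/(3*g - n)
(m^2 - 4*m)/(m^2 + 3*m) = (m - 4)/(m + 3)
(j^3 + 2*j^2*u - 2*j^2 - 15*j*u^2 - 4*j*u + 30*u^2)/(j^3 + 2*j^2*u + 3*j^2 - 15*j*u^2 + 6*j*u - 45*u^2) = (j - 2)/(j + 3)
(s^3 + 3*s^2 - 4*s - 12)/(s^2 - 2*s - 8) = (s^2 + s - 6)/(s - 4)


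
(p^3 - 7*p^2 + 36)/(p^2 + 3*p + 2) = (p^2 - 9*p + 18)/(p + 1)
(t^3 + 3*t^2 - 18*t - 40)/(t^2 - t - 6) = (t^2 + t - 20)/(t - 3)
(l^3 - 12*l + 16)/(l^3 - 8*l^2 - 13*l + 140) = (l^2 - 4*l + 4)/(l^2 - 12*l + 35)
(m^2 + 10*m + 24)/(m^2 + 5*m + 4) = (m + 6)/(m + 1)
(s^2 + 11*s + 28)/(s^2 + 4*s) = (s + 7)/s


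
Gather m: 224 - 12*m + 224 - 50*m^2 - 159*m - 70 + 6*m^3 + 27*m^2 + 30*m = 6*m^3 - 23*m^2 - 141*m + 378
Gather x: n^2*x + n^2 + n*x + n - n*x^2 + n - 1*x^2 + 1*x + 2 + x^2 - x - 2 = n^2 - n*x^2 + 2*n + x*(n^2 + n)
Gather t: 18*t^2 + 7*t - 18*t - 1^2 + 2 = 18*t^2 - 11*t + 1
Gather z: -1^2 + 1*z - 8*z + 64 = 63 - 7*z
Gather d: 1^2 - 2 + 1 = 0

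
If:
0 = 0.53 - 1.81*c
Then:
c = 0.29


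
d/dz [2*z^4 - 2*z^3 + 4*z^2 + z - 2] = 8*z^3 - 6*z^2 + 8*z + 1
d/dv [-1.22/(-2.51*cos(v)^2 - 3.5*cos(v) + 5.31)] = (6.1244*cos(v) + 4.27)*sin(v)/(2.51*cos(v)^2 + 3.5*cos(v) - 5.31)^2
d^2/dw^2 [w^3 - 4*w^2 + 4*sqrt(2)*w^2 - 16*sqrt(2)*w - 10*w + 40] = 6*w - 8 + 8*sqrt(2)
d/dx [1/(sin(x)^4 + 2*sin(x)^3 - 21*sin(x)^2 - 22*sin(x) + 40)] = 2*(-2*sin(x)^3 - 3*sin(x)^2 + 21*sin(x) + 11)*cos(x)/(sin(x)^4 + 2*sin(x)^3 - 21*sin(x)^2 - 22*sin(x) + 40)^2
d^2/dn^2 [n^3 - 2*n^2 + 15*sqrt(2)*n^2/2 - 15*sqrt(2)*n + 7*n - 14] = 6*n - 4 + 15*sqrt(2)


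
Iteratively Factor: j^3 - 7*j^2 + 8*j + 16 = (j + 1)*(j^2 - 8*j + 16) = (j - 4)*(j + 1)*(j - 4)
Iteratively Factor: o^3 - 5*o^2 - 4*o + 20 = (o - 2)*(o^2 - 3*o - 10) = (o - 5)*(o - 2)*(o + 2)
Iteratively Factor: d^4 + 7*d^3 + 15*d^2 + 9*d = (d)*(d^3 + 7*d^2 + 15*d + 9) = d*(d + 1)*(d^2 + 6*d + 9) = d*(d + 1)*(d + 3)*(d + 3)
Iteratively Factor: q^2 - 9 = (q + 3)*(q - 3)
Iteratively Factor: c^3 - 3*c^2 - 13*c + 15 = (c - 5)*(c^2 + 2*c - 3) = (c - 5)*(c - 1)*(c + 3)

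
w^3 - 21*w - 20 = (w - 5)*(w + 1)*(w + 4)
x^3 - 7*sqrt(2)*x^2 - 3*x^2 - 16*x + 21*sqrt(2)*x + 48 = (x - 3)*(x - 8*sqrt(2))*(x + sqrt(2))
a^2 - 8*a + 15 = (a - 5)*(a - 3)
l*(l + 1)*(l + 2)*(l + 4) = l^4 + 7*l^3 + 14*l^2 + 8*l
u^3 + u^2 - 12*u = u*(u - 3)*(u + 4)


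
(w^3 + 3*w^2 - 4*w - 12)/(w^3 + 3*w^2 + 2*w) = (w^2 + w - 6)/(w*(w + 1))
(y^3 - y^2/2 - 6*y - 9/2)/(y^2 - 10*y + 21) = (2*y^2 + 5*y + 3)/(2*(y - 7))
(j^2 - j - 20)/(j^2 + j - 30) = (j + 4)/(j + 6)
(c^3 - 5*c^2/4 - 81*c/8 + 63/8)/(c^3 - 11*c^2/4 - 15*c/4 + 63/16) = 2*(c + 3)/(2*c + 3)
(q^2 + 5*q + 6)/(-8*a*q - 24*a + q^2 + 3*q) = (q + 2)/(-8*a + q)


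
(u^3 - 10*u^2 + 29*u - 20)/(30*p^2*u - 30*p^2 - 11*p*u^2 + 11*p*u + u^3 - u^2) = (u^2 - 9*u + 20)/(30*p^2 - 11*p*u + u^2)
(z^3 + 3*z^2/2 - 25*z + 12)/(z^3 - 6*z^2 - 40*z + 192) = (z - 1/2)/(z - 8)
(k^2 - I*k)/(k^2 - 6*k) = (k - I)/(k - 6)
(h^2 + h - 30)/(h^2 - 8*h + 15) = (h + 6)/(h - 3)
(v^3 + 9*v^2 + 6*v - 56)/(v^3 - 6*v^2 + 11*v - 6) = (v^2 + 11*v + 28)/(v^2 - 4*v + 3)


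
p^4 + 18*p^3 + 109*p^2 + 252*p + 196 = (p + 2)^2*(p + 7)^2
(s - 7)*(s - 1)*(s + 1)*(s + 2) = s^4 - 5*s^3 - 15*s^2 + 5*s + 14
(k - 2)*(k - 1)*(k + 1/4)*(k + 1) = k^4 - 7*k^3/4 - 3*k^2/2 + 7*k/4 + 1/2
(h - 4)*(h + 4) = h^2 - 16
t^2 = t^2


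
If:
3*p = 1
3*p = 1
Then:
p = 1/3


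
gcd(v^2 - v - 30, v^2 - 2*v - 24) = v - 6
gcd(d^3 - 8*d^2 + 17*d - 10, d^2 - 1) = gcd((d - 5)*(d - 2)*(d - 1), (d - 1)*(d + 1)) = d - 1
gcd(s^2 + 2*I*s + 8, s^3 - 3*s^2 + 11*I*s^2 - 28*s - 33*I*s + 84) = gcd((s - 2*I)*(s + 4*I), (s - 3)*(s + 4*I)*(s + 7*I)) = s + 4*I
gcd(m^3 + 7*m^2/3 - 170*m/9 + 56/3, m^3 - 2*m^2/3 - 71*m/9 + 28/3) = m^2 - 11*m/3 + 28/9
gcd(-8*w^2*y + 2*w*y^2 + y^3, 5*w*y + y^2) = y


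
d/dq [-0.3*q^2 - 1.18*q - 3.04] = -0.6*q - 1.18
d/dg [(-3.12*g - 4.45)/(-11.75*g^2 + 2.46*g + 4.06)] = (36.66*g^2 - 7.6752*g - (3.12*g + 4.45)*(23.5*g - 2.46) - 12.6672)/(-11.75*g^2 + 2.46*g + 4.06)^2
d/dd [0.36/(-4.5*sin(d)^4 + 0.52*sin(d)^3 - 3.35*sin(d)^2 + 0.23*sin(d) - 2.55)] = (6.48*sin(d)^3 - 0.5616*sin(d)^2 + 2.412*sin(d) - 0.0828)*cos(d)/(4.5*sin(d)^4 - 0.52*sin(d)^3 + 3.35*sin(d)^2 - 0.23*sin(d) + 2.55)^2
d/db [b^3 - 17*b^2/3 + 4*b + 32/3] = 3*b^2 - 34*b/3 + 4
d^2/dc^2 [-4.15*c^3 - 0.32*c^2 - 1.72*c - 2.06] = -24.9*c - 0.64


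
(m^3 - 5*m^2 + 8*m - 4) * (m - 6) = m^4 - 11*m^3 + 38*m^2 - 52*m + 24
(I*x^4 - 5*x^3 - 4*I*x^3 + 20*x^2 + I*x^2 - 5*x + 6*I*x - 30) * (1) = I*x^4 - 5*x^3 - 4*I*x^3 + 20*x^2 + I*x^2 - 5*x + 6*I*x - 30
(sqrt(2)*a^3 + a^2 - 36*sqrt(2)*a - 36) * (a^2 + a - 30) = sqrt(2)*a^5 + a^4 + sqrt(2)*a^4 - 66*sqrt(2)*a^3 + a^3 - 66*a^2 - 36*sqrt(2)*a^2 - 36*a + 1080*sqrt(2)*a + 1080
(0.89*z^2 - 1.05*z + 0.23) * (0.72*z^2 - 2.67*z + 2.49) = 0.6408*z^4 - 3.1323*z^3 + 5.1852*z^2 - 3.2286*z + 0.5727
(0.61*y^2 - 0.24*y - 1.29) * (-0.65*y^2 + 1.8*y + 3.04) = -0.3965*y^4 + 1.254*y^3 + 2.2609*y^2 - 3.0516*y - 3.9216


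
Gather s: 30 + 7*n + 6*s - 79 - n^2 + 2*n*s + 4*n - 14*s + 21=-n^2 + 11*n + s*(2*n - 8) - 28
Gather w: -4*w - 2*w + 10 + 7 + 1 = 18 - 6*w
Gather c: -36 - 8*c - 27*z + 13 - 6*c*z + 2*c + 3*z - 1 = c*(-6*z - 6) - 24*z - 24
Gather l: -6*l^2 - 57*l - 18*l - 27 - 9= -6*l^2 - 75*l - 36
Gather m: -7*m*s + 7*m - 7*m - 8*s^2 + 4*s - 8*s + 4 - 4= -7*m*s - 8*s^2 - 4*s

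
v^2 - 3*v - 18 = (v - 6)*(v + 3)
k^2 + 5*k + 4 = (k + 1)*(k + 4)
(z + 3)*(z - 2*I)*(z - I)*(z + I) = z^4 + 3*z^3 - 2*I*z^3 + z^2 - 6*I*z^2 + 3*z - 2*I*z - 6*I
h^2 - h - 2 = (h - 2)*(h + 1)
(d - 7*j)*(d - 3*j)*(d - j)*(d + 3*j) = d^4 - 8*d^3*j - 2*d^2*j^2 + 72*d*j^3 - 63*j^4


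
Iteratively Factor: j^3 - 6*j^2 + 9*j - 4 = (j - 4)*(j^2 - 2*j + 1) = (j - 4)*(j - 1)*(j - 1)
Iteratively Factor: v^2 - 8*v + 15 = (v - 3)*(v - 5)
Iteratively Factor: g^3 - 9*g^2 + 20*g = (g - 5)*(g^2 - 4*g) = (g - 5)*(g - 4)*(g)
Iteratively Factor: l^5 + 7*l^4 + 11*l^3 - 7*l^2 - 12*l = (l)*(l^4 + 7*l^3 + 11*l^2 - 7*l - 12) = l*(l + 4)*(l^3 + 3*l^2 - l - 3) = l*(l - 1)*(l + 4)*(l^2 + 4*l + 3) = l*(l - 1)*(l + 3)*(l + 4)*(l + 1)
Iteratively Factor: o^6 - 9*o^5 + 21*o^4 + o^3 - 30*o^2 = (o)*(o^5 - 9*o^4 + 21*o^3 + o^2 - 30*o) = o*(o - 2)*(o^4 - 7*o^3 + 7*o^2 + 15*o) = o*(o - 3)*(o - 2)*(o^3 - 4*o^2 - 5*o) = o*(o - 5)*(o - 3)*(o - 2)*(o^2 + o) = o*(o - 5)*(o - 3)*(o - 2)*(o + 1)*(o)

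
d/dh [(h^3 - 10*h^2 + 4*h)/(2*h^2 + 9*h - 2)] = 2*(h^4 + 9*h^3 - 52*h^2 + 20*h - 4)/(4*h^4 + 36*h^3 + 73*h^2 - 36*h + 4)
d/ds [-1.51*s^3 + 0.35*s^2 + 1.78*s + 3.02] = -4.53*s^2 + 0.7*s + 1.78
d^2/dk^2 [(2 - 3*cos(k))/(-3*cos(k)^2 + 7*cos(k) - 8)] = 2*(243*(1 - cos(2*k))^2*cos(k) - 9*(1 - cos(2*k))^2 - 94*cos(k) + 704*cos(2*k) - 144*cos(3*k) - 54*cos(5*k) - 204)/(14*cos(k) - 3*cos(2*k) - 19)^3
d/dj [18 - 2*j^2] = -4*j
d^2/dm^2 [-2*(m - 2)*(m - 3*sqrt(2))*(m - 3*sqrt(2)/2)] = -12*m + 8 + 18*sqrt(2)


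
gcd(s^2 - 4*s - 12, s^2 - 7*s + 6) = s - 6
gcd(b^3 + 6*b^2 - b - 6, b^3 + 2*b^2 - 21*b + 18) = b^2 + 5*b - 6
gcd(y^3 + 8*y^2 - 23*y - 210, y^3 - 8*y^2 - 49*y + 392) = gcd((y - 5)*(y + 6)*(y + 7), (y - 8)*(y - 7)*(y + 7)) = y + 7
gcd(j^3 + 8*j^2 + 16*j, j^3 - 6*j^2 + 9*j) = j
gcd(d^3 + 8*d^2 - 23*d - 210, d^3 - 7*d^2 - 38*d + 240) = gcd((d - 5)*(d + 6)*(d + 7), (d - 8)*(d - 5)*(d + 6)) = d^2 + d - 30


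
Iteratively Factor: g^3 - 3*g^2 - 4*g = (g - 4)*(g^2 + g) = g*(g - 4)*(g + 1)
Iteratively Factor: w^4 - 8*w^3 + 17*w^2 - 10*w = (w)*(w^3 - 8*w^2 + 17*w - 10) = w*(w - 1)*(w^2 - 7*w + 10) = w*(w - 5)*(w - 1)*(w - 2)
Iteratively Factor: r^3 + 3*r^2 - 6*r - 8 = (r + 1)*(r^2 + 2*r - 8) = (r + 1)*(r + 4)*(r - 2)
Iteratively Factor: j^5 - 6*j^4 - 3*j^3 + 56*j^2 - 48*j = (j - 4)*(j^4 - 2*j^3 - 11*j^2 + 12*j) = (j - 4)*(j + 3)*(j^3 - 5*j^2 + 4*j) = (j - 4)^2*(j + 3)*(j^2 - j) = j*(j - 4)^2*(j + 3)*(j - 1)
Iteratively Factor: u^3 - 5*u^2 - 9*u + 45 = (u - 3)*(u^2 - 2*u - 15) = (u - 3)*(u + 3)*(u - 5)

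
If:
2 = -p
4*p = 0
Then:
No Solution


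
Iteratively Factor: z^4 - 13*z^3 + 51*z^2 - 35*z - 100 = (z + 1)*(z^3 - 14*z^2 + 65*z - 100) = (z - 4)*(z + 1)*(z^2 - 10*z + 25) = (z - 5)*(z - 4)*(z + 1)*(z - 5)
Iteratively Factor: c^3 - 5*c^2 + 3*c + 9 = (c + 1)*(c^2 - 6*c + 9) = (c - 3)*(c + 1)*(c - 3)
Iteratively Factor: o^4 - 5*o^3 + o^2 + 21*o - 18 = (o - 3)*(o^3 - 2*o^2 - 5*o + 6) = (o - 3)*(o + 2)*(o^2 - 4*o + 3) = (o - 3)^2*(o + 2)*(o - 1)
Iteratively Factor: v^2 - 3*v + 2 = (v - 1)*(v - 2)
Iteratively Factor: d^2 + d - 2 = (d + 2)*(d - 1)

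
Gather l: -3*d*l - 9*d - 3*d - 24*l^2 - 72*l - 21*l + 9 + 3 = -12*d - 24*l^2 + l*(-3*d - 93) + 12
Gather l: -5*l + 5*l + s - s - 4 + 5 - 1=0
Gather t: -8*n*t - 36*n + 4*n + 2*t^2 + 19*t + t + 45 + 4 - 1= -32*n + 2*t^2 + t*(20 - 8*n) + 48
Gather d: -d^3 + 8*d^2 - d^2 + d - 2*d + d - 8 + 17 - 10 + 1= -d^3 + 7*d^2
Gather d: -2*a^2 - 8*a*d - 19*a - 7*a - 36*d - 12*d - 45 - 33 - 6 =-2*a^2 - 26*a + d*(-8*a - 48) - 84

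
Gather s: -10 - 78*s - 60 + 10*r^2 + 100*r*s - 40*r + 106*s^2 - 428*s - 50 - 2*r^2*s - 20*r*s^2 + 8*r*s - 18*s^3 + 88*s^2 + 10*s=10*r^2 - 40*r - 18*s^3 + s^2*(194 - 20*r) + s*(-2*r^2 + 108*r - 496) - 120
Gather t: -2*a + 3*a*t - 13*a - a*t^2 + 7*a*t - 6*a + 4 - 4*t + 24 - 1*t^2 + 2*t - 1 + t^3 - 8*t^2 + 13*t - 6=-21*a + t^3 + t^2*(-a - 9) + t*(10*a + 11) + 21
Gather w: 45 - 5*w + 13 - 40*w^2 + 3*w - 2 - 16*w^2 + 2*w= 56 - 56*w^2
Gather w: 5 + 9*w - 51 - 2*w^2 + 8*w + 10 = -2*w^2 + 17*w - 36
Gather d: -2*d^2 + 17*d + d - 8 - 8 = -2*d^2 + 18*d - 16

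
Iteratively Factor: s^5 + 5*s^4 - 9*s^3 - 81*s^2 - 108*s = (s)*(s^4 + 5*s^3 - 9*s^2 - 81*s - 108) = s*(s + 3)*(s^3 + 2*s^2 - 15*s - 36) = s*(s + 3)^2*(s^2 - s - 12) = s*(s - 4)*(s + 3)^2*(s + 3)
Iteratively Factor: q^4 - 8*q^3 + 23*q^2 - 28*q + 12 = (q - 2)*(q^3 - 6*q^2 + 11*q - 6) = (q - 2)^2*(q^2 - 4*q + 3) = (q - 3)*(q - 2)^2*(q - 1)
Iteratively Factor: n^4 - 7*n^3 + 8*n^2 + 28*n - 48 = (n + 2)*(n^3 - 9*n^2 + 26*n - 24) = (n - 2)*(n + 2)*(n^2 - 7*n + 12) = (n - 4)*(n - 2)*(n + 2)*(n - 3)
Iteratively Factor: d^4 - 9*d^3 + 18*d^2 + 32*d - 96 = (d - 4)*(d^3 - 5*d^2 - 2*d + 24) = (d - 4)*(d - 3)*(d^2 - 2*d - 8) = (d - 4)*(d - 3)*(d + 2)*(d - 4)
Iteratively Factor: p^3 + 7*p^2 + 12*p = (p + 3)*(p^2 + 4*p) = p*(p + 3)*(p + 4)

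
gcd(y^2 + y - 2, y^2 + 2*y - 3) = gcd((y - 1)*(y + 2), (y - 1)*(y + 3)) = y - 1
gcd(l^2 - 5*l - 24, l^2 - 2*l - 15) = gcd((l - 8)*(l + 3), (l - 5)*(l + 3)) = l + 3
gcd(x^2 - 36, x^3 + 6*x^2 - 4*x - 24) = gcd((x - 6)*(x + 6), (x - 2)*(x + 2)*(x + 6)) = x + 6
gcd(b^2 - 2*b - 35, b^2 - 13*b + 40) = 1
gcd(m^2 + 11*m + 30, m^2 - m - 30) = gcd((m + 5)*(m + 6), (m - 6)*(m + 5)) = m + 5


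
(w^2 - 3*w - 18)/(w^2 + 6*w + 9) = (w - 6)/(w + 3)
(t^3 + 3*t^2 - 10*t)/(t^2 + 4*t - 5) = t*(t - 2)/(t - 1)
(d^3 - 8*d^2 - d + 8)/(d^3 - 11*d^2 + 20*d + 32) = (d - 1)/(d - 4)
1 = 1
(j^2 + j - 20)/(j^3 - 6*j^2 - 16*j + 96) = (j + 5)/(j^2 - 2*j - 24)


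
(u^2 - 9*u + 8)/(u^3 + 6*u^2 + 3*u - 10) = (u - 8)/(u^2 + 7*u + 10)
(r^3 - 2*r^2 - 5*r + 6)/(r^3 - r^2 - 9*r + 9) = (r + 2)/(r + 3)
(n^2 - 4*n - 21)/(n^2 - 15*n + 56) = (n + 3)/(n - 8)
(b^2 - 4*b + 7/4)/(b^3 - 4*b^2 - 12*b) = (-b^2 + 4*b - 7/4)/(b*(-b^2 + 4*b + 12))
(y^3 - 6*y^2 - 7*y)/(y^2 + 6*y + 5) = y*(y - 7)/(y + 5)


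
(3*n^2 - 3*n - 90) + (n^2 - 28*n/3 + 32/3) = 4*n^2 - 37*n/3 - 238/3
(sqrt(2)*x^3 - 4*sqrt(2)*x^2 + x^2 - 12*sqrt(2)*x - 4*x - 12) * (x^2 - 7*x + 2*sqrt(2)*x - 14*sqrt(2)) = sqrt(2)*x^5 - 11*sqrt(2)*x^4 + 5*x^4 - 55*x^3 + 18*sqrt(2)*x^3 + 80*x^2 + 62*sqrt(2)*x^2 + 32*sqrt(2)*x + 420*x + 168*sqrt(2)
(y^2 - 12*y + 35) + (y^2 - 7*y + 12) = 2*y^2 - 19*y + 47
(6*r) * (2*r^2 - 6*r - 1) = 12*r^3 - 36*r^2 - 6*r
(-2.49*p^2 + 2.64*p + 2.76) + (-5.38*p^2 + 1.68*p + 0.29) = -7.87*p^2 + 4.32*p + 3.05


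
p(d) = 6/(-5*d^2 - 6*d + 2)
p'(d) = 6*(10*d + 6)/(-5*d^2 - 6*d + 2)^2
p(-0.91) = 1.81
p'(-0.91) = -1.69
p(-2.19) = -0.68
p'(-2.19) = -1.22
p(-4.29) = -0.09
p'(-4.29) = -0.05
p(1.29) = -0.43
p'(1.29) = 0.57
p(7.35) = -0.02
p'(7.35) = 0.00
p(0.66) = -1.45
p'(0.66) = 4.42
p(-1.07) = 2.23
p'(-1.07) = -3.88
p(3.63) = -0.07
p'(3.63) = 0.03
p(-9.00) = -0.02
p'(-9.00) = 0.00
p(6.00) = -0.03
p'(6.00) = 0.01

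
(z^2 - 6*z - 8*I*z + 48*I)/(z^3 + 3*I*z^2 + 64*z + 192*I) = (z - 6)/(z^2 + 11*I*z - 24)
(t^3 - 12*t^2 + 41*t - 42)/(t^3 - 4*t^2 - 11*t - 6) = (-t^3 + 12*t^2 - 41*t + 42)/(-t^3 + 4*t^2 + 11*t + 6)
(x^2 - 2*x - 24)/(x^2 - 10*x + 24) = (x + 4)/(x - 4)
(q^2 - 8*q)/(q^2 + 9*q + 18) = q*(q - 8)/(q^2 + 9*q + 18)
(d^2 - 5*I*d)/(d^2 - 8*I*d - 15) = d/(d - 3*I)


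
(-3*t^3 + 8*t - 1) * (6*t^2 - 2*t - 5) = -18*t^5 + 6*t^4 + 63*t^3 - 22*t^2 - 38*t + 5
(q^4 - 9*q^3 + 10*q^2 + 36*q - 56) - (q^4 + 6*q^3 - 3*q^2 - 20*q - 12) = -15*q^3 + 13*q^2 + 56*q - 44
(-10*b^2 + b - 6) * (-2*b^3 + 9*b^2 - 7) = 20*b^5 - 92*b^4 + 21*b^3 + 16*b^2 - 7*b + 42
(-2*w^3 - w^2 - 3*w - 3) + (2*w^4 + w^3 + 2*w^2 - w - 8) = 2*w^4 - w^3 + w^2 - 4*w - 11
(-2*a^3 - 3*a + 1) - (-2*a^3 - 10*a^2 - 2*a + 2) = 10*a^2 - a - 1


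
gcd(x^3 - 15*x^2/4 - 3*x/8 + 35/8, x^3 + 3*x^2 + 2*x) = x + 1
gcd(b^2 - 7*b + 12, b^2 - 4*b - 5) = 1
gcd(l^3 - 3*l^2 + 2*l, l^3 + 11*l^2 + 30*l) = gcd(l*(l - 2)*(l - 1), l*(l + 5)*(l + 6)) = l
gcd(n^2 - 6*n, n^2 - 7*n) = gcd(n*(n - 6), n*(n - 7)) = n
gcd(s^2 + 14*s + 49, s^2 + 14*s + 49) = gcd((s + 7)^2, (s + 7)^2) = s^2 + 14*s + 49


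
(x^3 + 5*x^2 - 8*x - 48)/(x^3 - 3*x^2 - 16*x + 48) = (x + 4)/(x - 4)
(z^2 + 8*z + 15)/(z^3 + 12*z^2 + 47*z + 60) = 1/(z + 4)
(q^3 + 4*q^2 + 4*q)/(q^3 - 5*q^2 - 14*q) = (q + 2)/(q - 7)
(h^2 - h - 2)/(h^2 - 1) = (h - 2)/(h - 1)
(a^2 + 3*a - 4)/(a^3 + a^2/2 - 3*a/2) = 2*(a + 4)/(a*(2*a + 3))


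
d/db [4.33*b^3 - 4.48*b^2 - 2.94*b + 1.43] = 12.99*b^2 - 8.96*b - 2.94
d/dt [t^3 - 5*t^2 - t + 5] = 3*t^2 - 10*t - 1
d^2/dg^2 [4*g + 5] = 0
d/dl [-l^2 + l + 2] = 1 - 2*l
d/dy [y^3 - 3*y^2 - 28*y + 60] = 3*y^2 - 6*y - 28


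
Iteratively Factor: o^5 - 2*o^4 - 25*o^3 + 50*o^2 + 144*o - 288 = (o + 4)*(o^4 - 6*o^3 - o^2 + 54*o - 72) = (o - 2)*(o + 4)*(o^3 - 4*o^2 - 9*o + 36) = (o - 4)*(o - 2)*(o + 4)*(o^2 - 9) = (o - 4)*(o - 2)*(o + 3)*(o + 4)*(o - 3)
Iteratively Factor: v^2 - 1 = (v + 1)*(v - 1)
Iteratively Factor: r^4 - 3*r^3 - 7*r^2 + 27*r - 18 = (r - 2)*(r^3 - r^2 - 9*r + 9) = (r - 3)*(r - 2)*(r^2 + 2*r - 3) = (r - 3)*(r - 2)*(r + 3)*(r - 1)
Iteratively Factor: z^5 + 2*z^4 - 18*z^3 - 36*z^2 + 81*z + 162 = (z + 3)*(z^4 - z^3 - 15*z^2 + 9*z + 54) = (z - 3)*(z + 3)*(z^3 + 2*z^2 - 9*z - 18) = (z - 3)^2*(z + 3)*(z^2 + 5*z + 6) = (z - 3)^2*(z + 2)*(z + 3)*(z + 3)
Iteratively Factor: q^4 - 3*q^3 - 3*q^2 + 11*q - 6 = (q - 1)*(q^3 - 2*q^2 - 5*q + 6) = (q - 3)*(q - 1)*(q^2 + q - 2) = (q - 3)*(q - 1)*(q + 2)*(q - 1)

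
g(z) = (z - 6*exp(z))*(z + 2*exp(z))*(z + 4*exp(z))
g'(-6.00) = 108.00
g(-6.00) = -216.00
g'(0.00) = -172.00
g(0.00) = -48.00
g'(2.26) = -140908.68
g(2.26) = -48043.11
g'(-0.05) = -146.74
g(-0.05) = -40.05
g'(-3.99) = 47.83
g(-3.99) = -63.48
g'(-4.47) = 59.97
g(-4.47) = -89.30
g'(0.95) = -3029.63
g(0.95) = -1006.80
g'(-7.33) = 161.19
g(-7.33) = -393.83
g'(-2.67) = 21.92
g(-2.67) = -18.69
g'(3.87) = -16430409.29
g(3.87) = -5538328.53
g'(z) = (1 - 6*exp(z))*(z + 2*exp(z))*(z + 4*exp(z)) + (z - 6*exp(z))*(z + 2*exp(z))*(4*exp(z) + 1) + (z - 6*exp(z))*(z + 4*exp(z))*(2*exp(z) + 1) = 3*z^2 - 56*z*exp(2*z) - 144*exp(3*z) - 28*exp(2*z)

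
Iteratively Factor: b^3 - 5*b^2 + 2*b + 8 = (b - 2)*(b^2 - 3*b - 4) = (b - 4)*(b - 2)*(b + 1)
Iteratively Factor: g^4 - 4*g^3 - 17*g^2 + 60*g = (g - 5)*(g^3 + g^2 - 12*g) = (g - 5)*(g - 3)*(g^2 + 4*g) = g*(g - 5)*(g - 3)*(g + 4)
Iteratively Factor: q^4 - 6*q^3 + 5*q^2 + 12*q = (q + 1)*(q^3 - 7*q^2 + 12*q) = q*(q + 1)*(q^2 - 7*q + 12) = q*(q - 3)*(q + 1)*(q - 4)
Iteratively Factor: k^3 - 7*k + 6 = (k + 3)*(k^2 - 3*k + 2) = (k - 2)*(k + 3)*(k - 1)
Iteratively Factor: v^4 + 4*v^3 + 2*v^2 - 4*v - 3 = (v + 1)*(v^3 + 3*v^2 - v - 3) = (v + 1)^2*(v^2 + 2*v - 3) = (v + 1)^2*(v + 3)*(v - 1)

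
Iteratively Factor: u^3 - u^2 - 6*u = (u + 2)*(u^2 - 3*u) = u*(u + 2)*(u - 3)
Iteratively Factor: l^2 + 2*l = (l)*(l + 2)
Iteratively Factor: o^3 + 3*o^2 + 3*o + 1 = (o + 1)*(o^2 + 2*o + 1) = (o + 1)^2*(o + 1)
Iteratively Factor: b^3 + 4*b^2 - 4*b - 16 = (b + 4)*(b^2 - 4) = (b - 2)*(b + 4)*(b + 2)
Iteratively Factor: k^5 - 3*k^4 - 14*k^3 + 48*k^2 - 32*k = (k)*(k^4 - 3*k^3 - 14*k^2 + 48*k - 32) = k*(k - 4)*(k^3 + k^2 - 10*k + 8) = k*(k - 4)*(k - 2)*(k^2 + 3*k - 4) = k*(k - 4)*(k - 2)*(k + 4)*(k - 1)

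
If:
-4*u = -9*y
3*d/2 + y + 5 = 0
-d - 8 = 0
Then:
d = -8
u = 63/4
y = 7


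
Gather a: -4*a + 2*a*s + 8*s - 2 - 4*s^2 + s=a*(2*s - 4) - 4*s^2 + 9*s - 2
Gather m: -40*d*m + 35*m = m*(35 - 40*d)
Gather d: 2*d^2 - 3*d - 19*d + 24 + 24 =2*d^2 - 22*d + 48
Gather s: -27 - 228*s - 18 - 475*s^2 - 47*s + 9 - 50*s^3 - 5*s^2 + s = -50*s^3 - 480*s^2 - 274*s - 36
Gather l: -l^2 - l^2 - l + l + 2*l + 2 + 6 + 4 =-2*l^2 + 2*l + 12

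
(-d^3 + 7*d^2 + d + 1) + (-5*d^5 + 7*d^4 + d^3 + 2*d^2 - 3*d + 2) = -5*d^5 + 7*d^4 + 9*d^2 - 2*d + 3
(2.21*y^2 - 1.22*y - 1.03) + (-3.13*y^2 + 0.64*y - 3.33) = -0.92*y^2 - 0.58*y - 4.36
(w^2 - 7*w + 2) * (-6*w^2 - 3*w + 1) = -6*w^4 + 39*w^3 + 10*w^2 - 13*w + 2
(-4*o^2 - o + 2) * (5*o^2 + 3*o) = -20*o^4 - 17*o^3 + 7*o^2 + 6*o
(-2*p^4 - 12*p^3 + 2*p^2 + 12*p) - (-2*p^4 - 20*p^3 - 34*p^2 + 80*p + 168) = 8*p^3 + 36*p^2 - 68*p - 168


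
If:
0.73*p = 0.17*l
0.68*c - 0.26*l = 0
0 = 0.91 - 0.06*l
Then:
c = 5.80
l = 15.17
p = 3.53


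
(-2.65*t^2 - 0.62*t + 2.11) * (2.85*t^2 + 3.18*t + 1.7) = -7.5525*t^4 - 10.194*t^3 - 0.4631*t^2 + 5.6558*t + 3.587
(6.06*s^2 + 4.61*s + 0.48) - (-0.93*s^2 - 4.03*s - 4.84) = 6.99*s^2 + 8.64*s + 5.32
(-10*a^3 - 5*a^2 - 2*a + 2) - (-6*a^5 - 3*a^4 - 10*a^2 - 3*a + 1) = 6*a^5 + 3*a^4 - 10*a^3 + 5*a^2 + a + 1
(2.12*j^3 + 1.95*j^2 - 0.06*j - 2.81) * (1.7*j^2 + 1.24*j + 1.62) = 3.604*j^5 + 5.9438*j^4 + 5.7504*j^3 - 1.6924*j^2 - 3.5816*j - 4.5522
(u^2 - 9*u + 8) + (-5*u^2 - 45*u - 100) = -4*u^2 - 54*u - 92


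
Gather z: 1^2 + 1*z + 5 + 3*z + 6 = 4*z + 12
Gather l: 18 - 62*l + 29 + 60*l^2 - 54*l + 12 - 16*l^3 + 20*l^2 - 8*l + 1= -16*l^3 + 80*l^2 - 124*l + 60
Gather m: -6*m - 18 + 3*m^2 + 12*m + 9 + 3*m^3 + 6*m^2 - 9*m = 3*m^3 + 9*m^2 - 3*m - 9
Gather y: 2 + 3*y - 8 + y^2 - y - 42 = y^2 + 2*y - 48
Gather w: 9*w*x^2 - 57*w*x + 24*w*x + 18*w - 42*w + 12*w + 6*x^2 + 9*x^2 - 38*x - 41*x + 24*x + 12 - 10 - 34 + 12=w*(9*x^2 - 33*x - 12) + 15*x^2 - 55*x - 20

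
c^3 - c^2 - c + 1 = (c - 1)^2*(c + 1)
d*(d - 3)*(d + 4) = d^3 + d^2 - 12*d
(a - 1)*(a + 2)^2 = a^3 + 3*a^2 - 4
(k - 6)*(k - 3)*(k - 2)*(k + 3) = k^4 - 8*k^3 + 3*k^2 + 72*k - 108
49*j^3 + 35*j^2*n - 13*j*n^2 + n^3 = (-7*j + n)^2*(j + n)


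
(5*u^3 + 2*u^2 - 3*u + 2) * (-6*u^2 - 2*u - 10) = -30*u^5 - 22*u^4 - 36*u^3 - 26*u^2 + 26*u - 20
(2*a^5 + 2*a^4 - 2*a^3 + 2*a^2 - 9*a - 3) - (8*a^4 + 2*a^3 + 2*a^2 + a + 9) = 2*a^5 - 6*a^4 - 4*a^3 - 10*a - 12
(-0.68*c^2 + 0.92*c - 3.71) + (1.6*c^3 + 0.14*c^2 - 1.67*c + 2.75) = 1.6*c^3 - 0.54*c^2 - 0.75*c - 0.96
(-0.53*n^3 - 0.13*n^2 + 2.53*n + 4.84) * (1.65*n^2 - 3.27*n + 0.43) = -0.8745*n^5 + 1.5186*n^4 + 4.3717*n^3 - 0.343*n^2 - 14.7389*n + 2.0812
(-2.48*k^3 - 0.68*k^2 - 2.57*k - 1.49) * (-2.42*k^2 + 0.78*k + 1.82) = 6.0016*k^5 - 0.2888*k^4 + 1.1754*k^3 + 0.3636*k^2 - 5.8396*k - 2.7118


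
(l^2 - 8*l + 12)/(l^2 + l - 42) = (l - 2)/(l + 7)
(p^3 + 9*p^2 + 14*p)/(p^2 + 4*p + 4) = p*(p + 7)/(p + 2)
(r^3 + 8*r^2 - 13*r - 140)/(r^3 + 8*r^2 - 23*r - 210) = (r^2 + r - 20)/(r^2 + r - 30)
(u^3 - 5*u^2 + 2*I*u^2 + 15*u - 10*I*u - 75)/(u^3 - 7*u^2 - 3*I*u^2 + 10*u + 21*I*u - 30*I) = (u + 5*I)/(u - 2)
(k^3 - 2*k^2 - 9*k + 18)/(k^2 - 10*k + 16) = (k^2 - 9)/(k - 8)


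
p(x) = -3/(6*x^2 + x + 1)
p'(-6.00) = 0.00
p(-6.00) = -0.01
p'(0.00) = 3.00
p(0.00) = -3.00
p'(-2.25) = -0.09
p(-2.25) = -0.10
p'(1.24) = 0.36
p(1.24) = -0.26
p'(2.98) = 0.03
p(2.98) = -0.05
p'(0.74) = 1.17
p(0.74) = -0.60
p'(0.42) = 2.95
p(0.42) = -1.21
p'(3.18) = 0.03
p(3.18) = -0.05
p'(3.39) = 0.02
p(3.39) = -0.04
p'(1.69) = 0.16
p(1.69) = -0.15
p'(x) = -3*(-12*x - 1)/(6*x^2 + x + 1)^2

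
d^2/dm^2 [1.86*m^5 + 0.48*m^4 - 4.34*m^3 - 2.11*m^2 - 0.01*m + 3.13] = 37.2*m^3 + 5.76*m^2 - 26.04*m - 4.22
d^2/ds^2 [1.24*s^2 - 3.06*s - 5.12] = 2.48000000000000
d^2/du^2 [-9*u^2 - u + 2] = -18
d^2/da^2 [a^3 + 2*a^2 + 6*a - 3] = 6*a + 4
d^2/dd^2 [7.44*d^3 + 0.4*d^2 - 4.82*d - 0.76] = 44.64*d + 0.8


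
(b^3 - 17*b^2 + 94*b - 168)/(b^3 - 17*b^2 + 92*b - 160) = (b^2 - 13*b + 42)/(b^2 - 13*b + 40)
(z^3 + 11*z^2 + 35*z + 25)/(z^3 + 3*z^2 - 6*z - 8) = (z^2 + 10*z + 25)/(z^2 + 2*z - 8)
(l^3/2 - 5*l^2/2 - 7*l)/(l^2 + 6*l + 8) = l*(l - 7)/(2*(l + 4))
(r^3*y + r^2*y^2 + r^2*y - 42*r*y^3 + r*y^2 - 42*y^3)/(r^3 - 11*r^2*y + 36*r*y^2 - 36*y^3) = y*(r^2 + 7*r*y + r + 7*y)/(r^2 - 5*r*y + 6*y^2)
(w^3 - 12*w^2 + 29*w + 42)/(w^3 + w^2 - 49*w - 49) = (w - 6)/(w + 7)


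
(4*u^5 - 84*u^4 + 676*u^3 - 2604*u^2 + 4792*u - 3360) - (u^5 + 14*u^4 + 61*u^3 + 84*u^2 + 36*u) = 3*u^5 - 98*u^4 + 615*u^3 - 2688*u^2 + 4756*u - 3360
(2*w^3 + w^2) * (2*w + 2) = 4*w^4 + 6*w^3 + 2*w^2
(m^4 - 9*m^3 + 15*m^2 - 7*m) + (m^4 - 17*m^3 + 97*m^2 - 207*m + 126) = 2*m^4 - 26*m^3 + 112*m^2 - 214*m + 126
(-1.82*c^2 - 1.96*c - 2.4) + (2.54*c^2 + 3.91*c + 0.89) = 0.72*c^2 + 1.95*c - 1.51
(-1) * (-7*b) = 7*b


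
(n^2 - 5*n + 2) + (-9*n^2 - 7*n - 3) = -8*n^2 - 12*n - 1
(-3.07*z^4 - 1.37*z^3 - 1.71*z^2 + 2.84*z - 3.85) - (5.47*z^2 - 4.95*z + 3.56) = -3.07*z^4 - 1.37*z^3 - 7.18*z^2 + 7.79*z - 7.41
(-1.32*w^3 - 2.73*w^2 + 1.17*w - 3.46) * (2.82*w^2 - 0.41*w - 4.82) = -3.7224*w^5 - 7.1574*w^4 + 10.7811*w^3 + 2.9217*w^2 - 4.2208*w + 16.6772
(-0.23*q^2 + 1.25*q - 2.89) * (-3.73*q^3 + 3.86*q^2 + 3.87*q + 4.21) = 0.8579*q^5 - 5.5503*q^4 + 14.7146*q^3 - 7.2862*q^2 - 5.9218*q - 12.1669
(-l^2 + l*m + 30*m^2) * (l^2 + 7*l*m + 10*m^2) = -l^4 - 6*l^3*m + 27*l^2*m^2 + 220*l*m^3 + 300*m^4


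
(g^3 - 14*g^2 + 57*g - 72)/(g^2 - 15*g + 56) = (g^2 - 6*g + 9)/(g - 7)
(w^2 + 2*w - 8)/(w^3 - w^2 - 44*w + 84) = (w + 4)/(w^2 + w - 42)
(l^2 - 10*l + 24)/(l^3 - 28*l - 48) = (l - 4)/(l^2 + 6*l + 8)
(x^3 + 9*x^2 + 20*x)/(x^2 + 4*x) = x + 5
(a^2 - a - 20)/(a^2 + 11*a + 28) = (a - 5)/(a + 7)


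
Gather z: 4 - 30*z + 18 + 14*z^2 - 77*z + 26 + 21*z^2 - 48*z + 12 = 35*z^2 - 155*z + 60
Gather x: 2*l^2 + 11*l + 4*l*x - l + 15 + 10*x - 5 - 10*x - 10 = 2*l^2 + 4*l*x + 10*l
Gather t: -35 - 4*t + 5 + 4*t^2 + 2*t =4*t^2 - 2*t - 30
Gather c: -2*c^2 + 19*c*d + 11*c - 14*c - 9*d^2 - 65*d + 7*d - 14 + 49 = -2*c^2 + c*(19*d - 3) - 9*d^2 - 58*d + 35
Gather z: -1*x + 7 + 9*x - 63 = 8*x - 56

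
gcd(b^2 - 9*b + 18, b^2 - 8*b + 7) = 1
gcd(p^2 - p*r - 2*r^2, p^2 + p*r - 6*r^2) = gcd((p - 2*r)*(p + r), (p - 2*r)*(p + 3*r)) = p - 2*r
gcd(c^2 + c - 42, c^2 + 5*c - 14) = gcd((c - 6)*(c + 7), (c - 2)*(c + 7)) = c + 7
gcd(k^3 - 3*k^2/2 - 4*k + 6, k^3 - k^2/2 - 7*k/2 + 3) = k^2 + k/2 - 3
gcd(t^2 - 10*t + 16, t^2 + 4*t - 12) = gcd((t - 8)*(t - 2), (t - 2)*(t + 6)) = t - 2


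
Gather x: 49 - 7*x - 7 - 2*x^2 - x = -2*x^2 - 8*x + 42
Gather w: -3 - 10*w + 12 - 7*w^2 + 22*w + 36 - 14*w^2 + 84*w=-21*w^2 + 96*w + 45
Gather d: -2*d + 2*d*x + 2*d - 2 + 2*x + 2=2*d*x + 2*x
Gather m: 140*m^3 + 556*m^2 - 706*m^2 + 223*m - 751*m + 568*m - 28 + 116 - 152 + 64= 140*m^3 - 150*m^2 + 40*m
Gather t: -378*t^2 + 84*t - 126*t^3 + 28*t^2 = -126*t^3 - 350*t^2 + 84*t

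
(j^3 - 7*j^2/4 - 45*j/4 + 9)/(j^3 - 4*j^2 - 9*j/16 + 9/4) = 4*(j + 3)/(4*j + 3)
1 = 1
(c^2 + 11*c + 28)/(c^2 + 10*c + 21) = (c + 4)/(c + 3)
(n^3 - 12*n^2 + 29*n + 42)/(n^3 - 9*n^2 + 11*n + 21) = (n - 6)/(n - 3)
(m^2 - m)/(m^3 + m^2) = (m - 1)/(m*(m + 1))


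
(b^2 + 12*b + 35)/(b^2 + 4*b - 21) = (b + 5)/(b - 3)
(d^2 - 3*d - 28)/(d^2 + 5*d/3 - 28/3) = 3*(d - 7)/(3*d - 7)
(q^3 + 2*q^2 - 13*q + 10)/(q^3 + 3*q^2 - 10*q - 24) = (q^3 + 2*q^2 - 13*q + 10)/(q^3 + 3*q^2 - 10*q - 24)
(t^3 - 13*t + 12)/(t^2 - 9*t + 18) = (t^2 + 3*t - 4)/(t - 6)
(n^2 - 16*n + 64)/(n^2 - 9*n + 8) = (n - 8)/(n - 1)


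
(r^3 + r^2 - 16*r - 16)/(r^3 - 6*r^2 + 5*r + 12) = (r + 4)/(r - 3)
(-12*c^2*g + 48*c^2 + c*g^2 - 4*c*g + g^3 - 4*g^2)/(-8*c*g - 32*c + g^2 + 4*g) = (12*c^2*g - 48*c^2 - c*g^2 + 4*c*g - g^3 + 4*g^2)/(8*c*g + 32*c - g^2 - 4*g)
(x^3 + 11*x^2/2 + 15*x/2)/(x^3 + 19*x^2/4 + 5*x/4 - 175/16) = 8*x*(x + 3)/(8*x^2 + 18*x - 35)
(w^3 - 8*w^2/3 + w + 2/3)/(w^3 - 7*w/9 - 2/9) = 3*(w - 2)/(3*w + 2)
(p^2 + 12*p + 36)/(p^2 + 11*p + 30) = (p + 6)/(p + 5)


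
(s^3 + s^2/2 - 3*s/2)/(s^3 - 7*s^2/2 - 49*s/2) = (-2*s^2 - s + 3)/(-2*s^2 + 7*s + 49)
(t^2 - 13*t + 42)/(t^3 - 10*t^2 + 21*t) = (t - 6)/(t*(t - 3))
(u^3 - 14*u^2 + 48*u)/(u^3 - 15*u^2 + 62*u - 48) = u/(u - 1)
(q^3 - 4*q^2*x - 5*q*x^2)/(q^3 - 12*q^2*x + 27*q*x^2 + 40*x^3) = q/(q - 8*x)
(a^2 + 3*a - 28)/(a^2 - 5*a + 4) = (a + 7)/(a - 1)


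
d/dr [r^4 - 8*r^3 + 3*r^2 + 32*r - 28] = 4*r^3 - 24*r^2 + 6*r + 32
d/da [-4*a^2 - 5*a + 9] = -8*a - 5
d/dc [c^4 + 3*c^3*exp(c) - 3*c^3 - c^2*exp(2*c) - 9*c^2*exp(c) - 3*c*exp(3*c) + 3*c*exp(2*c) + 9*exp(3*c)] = 3*c^3*exp(c) + 4*c^3 - 2*c^2*exp(2*c) - 9*c^2 - 9*c*exp(3*c) + 4*c*exp(2*c) - 18*c*exp(c) + 24*exp(3*c) + 3*exp(2*c)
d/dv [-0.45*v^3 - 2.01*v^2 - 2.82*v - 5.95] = -1.35*v^2 - 4.02*v - 2.82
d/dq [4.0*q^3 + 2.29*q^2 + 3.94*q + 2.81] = 12.0*q^2 + 4.58*q + 3.94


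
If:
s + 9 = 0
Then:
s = -9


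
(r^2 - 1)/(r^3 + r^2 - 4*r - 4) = (r - 1)/(r^2 - 4)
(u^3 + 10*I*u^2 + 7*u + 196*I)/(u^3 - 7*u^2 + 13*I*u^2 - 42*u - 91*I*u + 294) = (u^2 + 3*I*u + 28)/(u^2 + u*(-7 + 6*I) - 42*I)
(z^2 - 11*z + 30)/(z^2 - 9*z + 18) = (z - 5)/(z - 3)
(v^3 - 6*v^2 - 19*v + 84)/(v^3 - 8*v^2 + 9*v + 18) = (v^2 - 3*v - 28)/(v^2 - 5*v - 6)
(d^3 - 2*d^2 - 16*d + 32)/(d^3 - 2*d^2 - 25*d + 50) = (d^2 - 16)/(d^2 - 25)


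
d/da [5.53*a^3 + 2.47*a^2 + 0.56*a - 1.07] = 16.59*a^2 + 4.94*a + 0.56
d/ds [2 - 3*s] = -3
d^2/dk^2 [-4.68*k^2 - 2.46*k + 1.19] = -9.36000000000000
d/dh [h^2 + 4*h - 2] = 2*h + 4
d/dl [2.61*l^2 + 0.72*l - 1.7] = 5.22*l + 0.72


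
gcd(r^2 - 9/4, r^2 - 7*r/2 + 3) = r - 3/2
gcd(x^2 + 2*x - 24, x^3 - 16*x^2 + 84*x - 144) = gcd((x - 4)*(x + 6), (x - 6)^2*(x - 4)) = x - 4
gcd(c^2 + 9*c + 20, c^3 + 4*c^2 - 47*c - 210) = c + 5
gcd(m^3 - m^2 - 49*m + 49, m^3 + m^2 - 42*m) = m + 7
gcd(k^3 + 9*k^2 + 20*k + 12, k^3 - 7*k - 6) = k^2 + 3*k + 2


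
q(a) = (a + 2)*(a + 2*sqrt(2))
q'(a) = 2*a + 2 + 2*sqrt(2)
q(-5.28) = 8.04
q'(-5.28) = -5.73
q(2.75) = 26.50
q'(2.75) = 10.33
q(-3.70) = 1.48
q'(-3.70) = -2.57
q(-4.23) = 3.13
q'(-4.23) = -3.63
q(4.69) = 50.30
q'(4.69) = 14.21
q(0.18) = 6.56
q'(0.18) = 5.19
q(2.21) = 21.21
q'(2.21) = 9.25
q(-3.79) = 1.72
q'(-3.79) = -2.75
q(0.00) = 5.66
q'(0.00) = 4.83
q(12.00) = 207.60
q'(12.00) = 28.83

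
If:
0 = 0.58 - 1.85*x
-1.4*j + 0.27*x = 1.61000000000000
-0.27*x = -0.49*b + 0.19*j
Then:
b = -0.25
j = -1.09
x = 0.31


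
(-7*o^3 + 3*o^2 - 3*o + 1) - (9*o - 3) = -7*o^3 + 3*o^2 - 12*o + 4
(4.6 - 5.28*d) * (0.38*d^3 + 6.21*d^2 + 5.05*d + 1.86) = -2.0064*d^4 - 31.0408*d^3 + 1.902*d^2 + 13.4092*d + 8.556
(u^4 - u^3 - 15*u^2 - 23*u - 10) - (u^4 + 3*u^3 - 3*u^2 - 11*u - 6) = -4*u^3 - 12*u^2 - 12*u - 4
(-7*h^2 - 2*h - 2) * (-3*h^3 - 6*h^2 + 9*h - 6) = 21*h^5 + 48*h^4 - 45*h^3 + 36*h^2 - 6*h + 12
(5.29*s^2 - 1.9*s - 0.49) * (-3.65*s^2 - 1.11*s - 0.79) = -19.3085*s^4 + 1.0631*s^3 - 0.2816*s^2 + 2.0449*s + 0.3871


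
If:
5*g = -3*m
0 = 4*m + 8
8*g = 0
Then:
No Solution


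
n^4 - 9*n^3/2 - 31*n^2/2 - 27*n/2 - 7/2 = (n - 7)*(n + 1/2)*(n + 1)^2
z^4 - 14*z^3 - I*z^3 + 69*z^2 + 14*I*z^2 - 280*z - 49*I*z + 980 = (z - 7)^2*(z - 5*I)*(z + 4*I)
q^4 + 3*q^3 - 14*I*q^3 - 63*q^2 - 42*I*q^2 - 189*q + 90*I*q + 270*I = (q + 3)*(q - 6*I)*(q - 5*I)*(q - 3*I)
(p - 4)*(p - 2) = p^2 - 6*p + 8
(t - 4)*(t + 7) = t^2 + 3*t - 28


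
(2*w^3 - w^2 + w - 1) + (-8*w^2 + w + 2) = 2*w^3 - 9*w^2 + 2*w + 1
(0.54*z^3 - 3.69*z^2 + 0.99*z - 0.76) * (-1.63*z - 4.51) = -0.8802*z^4 + 3.5793*z^3 + 15.0282*z^2 - 3.2261*z + 3.4276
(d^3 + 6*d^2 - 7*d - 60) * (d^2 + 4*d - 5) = d^5 + 10*d^4 + 12*d^3 - 118*d^2 - 205*d + 300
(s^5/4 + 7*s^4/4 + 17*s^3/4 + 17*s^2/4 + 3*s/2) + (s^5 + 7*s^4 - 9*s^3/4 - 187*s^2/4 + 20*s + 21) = 5*s^5/4 + 35*s^4/4 + 2*s^3 - 85*s^2/2 + 43*s/2 + 21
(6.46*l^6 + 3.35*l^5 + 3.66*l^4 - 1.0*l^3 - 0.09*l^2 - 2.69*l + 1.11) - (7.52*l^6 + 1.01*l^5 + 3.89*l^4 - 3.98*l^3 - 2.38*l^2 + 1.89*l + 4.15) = -1.06*l^6 + 2.34*l^5 - 0.23*l^4 + 2.98*l^3 + 2.29*l^2 - 4.58*l - 3.04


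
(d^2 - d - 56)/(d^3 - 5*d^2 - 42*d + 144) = (d + 7)/(d^2 + 3*d - 18)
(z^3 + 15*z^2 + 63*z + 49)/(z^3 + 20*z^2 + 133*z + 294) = (z + 1)/(z + 6)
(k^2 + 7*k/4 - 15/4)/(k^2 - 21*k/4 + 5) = (k + 3)/(k - 4)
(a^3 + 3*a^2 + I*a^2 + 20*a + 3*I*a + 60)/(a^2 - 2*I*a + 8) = (a^2 + a*(3 + 5*I) + 15*I)/(a + 2*I)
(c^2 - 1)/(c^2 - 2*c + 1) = (c + 1)/(c - 1)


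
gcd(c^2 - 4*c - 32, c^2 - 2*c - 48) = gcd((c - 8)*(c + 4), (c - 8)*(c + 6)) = c - 8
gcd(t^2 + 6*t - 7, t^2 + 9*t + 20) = 1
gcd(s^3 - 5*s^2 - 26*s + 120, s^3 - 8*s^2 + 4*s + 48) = s^2 - 10*s + 24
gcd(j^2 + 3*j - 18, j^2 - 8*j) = 1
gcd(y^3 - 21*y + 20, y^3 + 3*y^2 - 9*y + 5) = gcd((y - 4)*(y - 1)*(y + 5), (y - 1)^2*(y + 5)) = y^2 + 4*y - 5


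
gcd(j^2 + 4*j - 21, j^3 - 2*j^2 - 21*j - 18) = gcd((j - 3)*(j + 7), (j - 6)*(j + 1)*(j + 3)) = 1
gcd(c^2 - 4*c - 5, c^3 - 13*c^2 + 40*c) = c - 5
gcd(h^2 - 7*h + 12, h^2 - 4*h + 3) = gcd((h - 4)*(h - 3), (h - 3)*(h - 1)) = h - 3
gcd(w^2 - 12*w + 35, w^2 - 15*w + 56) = w - 7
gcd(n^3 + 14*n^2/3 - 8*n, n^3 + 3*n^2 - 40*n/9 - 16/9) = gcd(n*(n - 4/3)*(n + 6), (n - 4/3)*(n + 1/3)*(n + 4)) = n - 4/3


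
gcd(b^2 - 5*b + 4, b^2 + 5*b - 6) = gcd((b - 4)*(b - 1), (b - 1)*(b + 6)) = b - 1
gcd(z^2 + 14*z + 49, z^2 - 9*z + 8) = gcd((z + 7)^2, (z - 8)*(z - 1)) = 1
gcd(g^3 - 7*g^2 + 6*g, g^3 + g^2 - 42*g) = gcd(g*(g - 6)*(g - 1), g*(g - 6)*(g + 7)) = g^2 - 6*g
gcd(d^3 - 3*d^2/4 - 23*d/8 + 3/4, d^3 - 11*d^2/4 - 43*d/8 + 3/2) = d^2 + 5*d/4 - 3/8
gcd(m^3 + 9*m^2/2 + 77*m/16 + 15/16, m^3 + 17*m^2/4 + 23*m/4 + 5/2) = m + 5/4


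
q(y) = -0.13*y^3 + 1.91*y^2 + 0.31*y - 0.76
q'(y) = -0.39*y^2 + 3.82*y + 0.31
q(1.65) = 4.37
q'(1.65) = 5.55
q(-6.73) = 123.29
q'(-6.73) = -43.06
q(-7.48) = 158.19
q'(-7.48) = -50.08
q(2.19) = 7.71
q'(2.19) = 6.81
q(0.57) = 0.01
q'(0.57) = 2.36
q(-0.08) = -0.77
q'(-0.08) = 0.00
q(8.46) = 59.85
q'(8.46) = 4.71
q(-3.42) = 25.72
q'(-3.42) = -17.32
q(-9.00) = 245.93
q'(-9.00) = -65.66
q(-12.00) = 495.20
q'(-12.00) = -101.69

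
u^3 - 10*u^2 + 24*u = u*(u - 6)*(u - 4)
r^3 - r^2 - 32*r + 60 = (r - 5)*(r - 2)*(r + 6)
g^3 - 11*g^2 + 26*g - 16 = (g - 8)*(g - 2)*(g - 1)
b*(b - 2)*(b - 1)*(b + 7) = b^4 + 4*b^3 - 19*b^2 + 14*b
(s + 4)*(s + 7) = s^2 + 11*s + 28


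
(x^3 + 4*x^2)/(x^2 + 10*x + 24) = x^2/(x + 6)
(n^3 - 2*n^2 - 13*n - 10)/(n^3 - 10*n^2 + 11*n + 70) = (n + 1)/(n - 7)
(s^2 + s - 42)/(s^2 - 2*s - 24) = (s + 7)/(s + 4)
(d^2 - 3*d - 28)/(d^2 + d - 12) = (d - 7)/(d - 3)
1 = 1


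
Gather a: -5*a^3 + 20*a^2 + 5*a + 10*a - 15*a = -5*a^3 + 20*a^2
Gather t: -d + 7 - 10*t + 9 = -d - 10*t + 16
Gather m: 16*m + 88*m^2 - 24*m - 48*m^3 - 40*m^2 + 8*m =-48*m^3 + 48*m^2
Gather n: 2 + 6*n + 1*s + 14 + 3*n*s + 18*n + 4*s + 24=n*(3*s + 24) + 5*s + 40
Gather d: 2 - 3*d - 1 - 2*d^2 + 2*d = -2*d^2 - d + 1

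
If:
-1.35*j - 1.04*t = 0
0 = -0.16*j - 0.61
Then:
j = -3.81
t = 4.95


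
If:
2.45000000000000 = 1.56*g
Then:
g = 1.57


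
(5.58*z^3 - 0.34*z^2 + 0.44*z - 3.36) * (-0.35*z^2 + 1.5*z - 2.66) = -1.953*z^5 + 8.489*z^4 - 15.5068*z^3 + 2.7404*z^2 - 6.2104*z + 8.9376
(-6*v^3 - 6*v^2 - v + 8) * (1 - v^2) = 6*v^5 + 6*v^4 - 5*v^3 - 14*v^2 - v + 8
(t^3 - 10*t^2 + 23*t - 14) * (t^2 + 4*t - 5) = t^5 - 6*t^4 - 22*t^3 + 128*t^2 - 171*t + 70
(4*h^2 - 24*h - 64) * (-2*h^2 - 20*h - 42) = -8*h^4 - 32*h^3 + 440*h^2 + 2288*h + 2688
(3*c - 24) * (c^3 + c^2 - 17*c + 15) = 3*c^4 - 21*c^3 - 75*c^2 + 453*c - 360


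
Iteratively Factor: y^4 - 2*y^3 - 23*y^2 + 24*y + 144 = (y + 3)*(y^3 - 5*y^2 - 8*y + 48) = (y + 3)^2*(y^2 - 8*y + 16) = (y - 4)*(y + 3)^2*(y - 4)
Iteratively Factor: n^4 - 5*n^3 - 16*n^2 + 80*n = (n)*(n^3 - 5*n^2 - 16*n + 80) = n*(n - 5)*(n^2 - 16) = n*(n - 5)*(n - 4)*(n + 4)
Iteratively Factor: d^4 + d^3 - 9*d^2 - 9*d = (d - 3)*(d^3 + 4*d^2 + 3*d) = (d - 3)*(d + 1)*(d^2 + 3*d) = d*(d - 3)*(d + 1)*(d + 3)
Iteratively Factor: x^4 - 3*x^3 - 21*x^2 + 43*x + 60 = (x + 1)*(x^3 - 4*x^2 - 17*x + 60) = (x - 3)*(x + 1)*(x^2 - x - 20) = (x - 3)*(x + 1)*(x + 4)*(x - 5)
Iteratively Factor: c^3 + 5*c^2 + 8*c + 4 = (c + 2)*(c^2 + 3*c + 2) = (c + 1)*(c + 2)*(c + 2)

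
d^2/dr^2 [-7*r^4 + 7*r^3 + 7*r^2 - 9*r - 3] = -84*r^2 + 42*r + 14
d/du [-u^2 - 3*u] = -2*u - 3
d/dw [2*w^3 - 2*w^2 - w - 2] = 6*w^2 - 4*w - 1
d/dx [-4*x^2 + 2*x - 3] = 2 - 8*x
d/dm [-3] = 0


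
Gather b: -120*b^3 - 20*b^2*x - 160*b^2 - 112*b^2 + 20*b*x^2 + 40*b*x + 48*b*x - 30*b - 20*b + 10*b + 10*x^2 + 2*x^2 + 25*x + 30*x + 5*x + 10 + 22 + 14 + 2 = -120*b^3 + b^2*(-20*x - 272) + b*(20*x^2 + 88*x - 40) + 12*x^2 + 60*x + 48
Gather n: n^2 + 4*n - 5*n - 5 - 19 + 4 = n^2 - n - 20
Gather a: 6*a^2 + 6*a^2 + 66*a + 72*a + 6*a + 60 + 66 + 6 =12*a^2 + 144*a + 132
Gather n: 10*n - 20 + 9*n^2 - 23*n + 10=9*n^2 - 13*n - 10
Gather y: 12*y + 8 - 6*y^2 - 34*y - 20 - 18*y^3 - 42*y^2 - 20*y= -18*y^3 - 48*y^2 - 42*y - 12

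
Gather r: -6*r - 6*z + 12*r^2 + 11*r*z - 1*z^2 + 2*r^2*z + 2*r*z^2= r^2*(2*z + 12) + r*(2*z^2 + 11*z - 6) - z^2 - 6*z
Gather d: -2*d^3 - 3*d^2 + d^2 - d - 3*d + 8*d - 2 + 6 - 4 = -2*d^3 - 2*d^2 + 4*d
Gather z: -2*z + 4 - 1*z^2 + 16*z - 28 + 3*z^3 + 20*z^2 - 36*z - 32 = 3*z^3 + 19*z^2 - 22*z - 56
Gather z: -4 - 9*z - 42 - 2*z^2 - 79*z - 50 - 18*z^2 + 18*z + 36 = -20*z^2 - 70*z - 60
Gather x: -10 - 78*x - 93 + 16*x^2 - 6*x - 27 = 16*x^2 - 84*x - 130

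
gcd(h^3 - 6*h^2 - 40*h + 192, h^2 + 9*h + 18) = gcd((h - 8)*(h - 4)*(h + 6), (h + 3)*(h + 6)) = h + 6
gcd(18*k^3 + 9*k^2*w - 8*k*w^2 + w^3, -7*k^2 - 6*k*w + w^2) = k + w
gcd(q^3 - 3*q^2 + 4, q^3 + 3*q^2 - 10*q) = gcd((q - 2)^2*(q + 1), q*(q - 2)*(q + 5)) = q - 2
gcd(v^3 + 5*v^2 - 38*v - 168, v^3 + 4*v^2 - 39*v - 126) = v^2 + v - 42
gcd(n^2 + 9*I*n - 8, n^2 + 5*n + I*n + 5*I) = n + I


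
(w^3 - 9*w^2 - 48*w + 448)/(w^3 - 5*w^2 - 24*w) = (w^2 - w - 56)/(w*(w + 3))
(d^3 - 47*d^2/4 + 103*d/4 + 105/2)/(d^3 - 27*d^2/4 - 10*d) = (d^2 - 13*d + 42)/(d*(d - 8))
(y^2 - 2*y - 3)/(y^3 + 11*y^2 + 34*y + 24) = (y - 3)/(y^2 + 10*y + 24)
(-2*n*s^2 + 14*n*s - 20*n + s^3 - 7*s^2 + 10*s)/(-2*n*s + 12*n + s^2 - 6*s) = (s^2 - 7*s + 10)/(s - 6)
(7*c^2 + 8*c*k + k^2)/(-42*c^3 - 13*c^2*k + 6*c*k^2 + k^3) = (-c - k)/(6*c^2 + c*k - k^2)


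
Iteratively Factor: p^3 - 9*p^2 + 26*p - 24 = (p - 3)*(p^2 - 6*p + 8) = (p - 4)*(p - 3)*(p - 2)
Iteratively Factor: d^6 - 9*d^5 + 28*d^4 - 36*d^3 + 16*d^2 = (d - 2)*(d^5 - 7*d^4 + 14*d^3 - 8*d^2) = (d - 2)^2*(d^4 - 5*d^3 + 4*d^2) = d*(d - 2)^2*(d^3 - 5*d^2 + 4*d) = d*(d - 4)*(d - 2)^2*(d^2 - d) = d*(d - 4)*(d - 2)^2*(d - 1)*(d)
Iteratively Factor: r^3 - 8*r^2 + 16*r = (r - 4)*(r^2 - 4*r) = r*(r - 4)*(r - 4)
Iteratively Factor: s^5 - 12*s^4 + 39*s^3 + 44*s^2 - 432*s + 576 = (s - 4)*(s^4 - 8*s^3 + 7*s^2 + 72*s - 144) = (s - 4)*(s + 3)*(s^3 - 11*s^2 + 40*s - 48) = (s - 4)*(s - 3)*(s + 3)*(s^2 - 8*s + 16) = (s - 4)^2*(s - 3)*(s + 3)*(s - 4)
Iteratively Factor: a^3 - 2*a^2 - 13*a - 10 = (a + 2)*(a^2 - 4*a - 5) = (a - 5)*(a + 2)*(a + 1)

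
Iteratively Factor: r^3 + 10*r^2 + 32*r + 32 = (r + 4)*(r^2 + 6*r + 8) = (r + 4)^2*(r + 2)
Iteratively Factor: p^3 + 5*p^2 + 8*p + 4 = (p + 2)*(p^2 + 3*p + 2) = (p + 1)*(p + 2)*(p + 2)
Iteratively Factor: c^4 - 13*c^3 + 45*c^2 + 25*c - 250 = (c - 5)*(c^3 - 8*c^2 + 5*c + 50) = (c - 5)^2*(c^2 - 3*c - 10) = (c - 5)^3*(c + 2)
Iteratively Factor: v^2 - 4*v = (v - 4)*(v)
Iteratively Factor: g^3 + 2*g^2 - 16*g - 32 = (g - 4)*(g^2 + 6*g + 8) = (g - 4)*(g + 2)*(g + 4)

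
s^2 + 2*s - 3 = (s - 1)*(s + 3)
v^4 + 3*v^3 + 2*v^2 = v^2*(v + 1)*(v + 2)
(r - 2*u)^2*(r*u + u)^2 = r^4*u^2 - 4*r^3*u^3 + 2*r^3*u^2 + 4*r^2*u^4 - 8*r^2*u^3 + r^2*u^2 + 8*r*u^4 - 4*r*u^3 + 4*u^4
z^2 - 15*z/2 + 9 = (z - 6)*(z - 3/2)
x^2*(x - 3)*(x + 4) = x^4 + x^3 - 12*x^2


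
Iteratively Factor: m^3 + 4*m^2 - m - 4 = (m + 1)*(m^2 + 3*m - 4) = (m + 1)*(m + 4)*(m - 1)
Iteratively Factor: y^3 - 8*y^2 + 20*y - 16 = (y - 2)*(y^2 - 6*y + 8) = (y - 4)*(y - 2)*(y - 2)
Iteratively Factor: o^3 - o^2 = (o - 1)*(o^2) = o*(o - 1)*(o)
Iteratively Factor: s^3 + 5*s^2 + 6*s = (s + 3)*(s^2 + 2*s) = (s + 2)*(s + 3)*(s)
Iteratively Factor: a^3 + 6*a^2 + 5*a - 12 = (a + 4)*(a^2 + 2*a - 3) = (a + 3)*(a + 4)*(a - 1)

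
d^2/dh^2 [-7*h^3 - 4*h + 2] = -42*h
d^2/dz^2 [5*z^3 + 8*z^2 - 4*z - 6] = 30*z + 16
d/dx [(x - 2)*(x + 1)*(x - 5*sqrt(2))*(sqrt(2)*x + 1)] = 4*sqrt(2)*x^3 - 27*x^2 - 3*sqrt(2)*x^2 - 14*sqrt(2)*x + 18*x + 5*sqrt(2) + 18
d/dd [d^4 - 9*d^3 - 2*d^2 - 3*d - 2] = 4*d^3 - 27*d^2 - 4*d - 3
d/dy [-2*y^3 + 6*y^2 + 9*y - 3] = -6*y^2 + 12*y + 9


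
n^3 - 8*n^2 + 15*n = n*(n - 5)*(n - 3)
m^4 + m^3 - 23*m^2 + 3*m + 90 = (m - 3)^2*(m + 2)*(m + 5)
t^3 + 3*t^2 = t^2*(t + 3)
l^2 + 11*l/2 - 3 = (l - 1/2)*(l + 6)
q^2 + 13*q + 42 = (q + 6)*(q + 7)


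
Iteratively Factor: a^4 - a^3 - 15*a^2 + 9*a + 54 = (a - 3)*(a^3 + 2*a^2 - 9*a - 18) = (a - 3)^2*(a^2 + 5*a + 6) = (a - 3)^2*(a + 2)*(a + 3)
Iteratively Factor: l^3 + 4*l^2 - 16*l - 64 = (l - 4)*(l^2 + 8*l + 16) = (l - 4)*(l + 4)*(l + 4)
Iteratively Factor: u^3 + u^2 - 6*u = (u + 3)*(u^2 - 2*u) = (u - 2)*(u + 3)*(u)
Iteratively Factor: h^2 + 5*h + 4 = (h + 4)*(h + 1)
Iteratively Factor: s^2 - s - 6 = (s - 3)*(s + 2)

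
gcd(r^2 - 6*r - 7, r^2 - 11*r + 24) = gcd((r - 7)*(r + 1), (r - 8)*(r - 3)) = 1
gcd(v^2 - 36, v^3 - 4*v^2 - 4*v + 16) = 1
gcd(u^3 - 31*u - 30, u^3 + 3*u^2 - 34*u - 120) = u^2 - u - 30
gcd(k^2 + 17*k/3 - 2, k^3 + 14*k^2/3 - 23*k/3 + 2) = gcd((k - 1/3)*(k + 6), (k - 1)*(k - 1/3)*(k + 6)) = k^2 + 17*k/3 - 2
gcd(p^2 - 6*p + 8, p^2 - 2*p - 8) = p - 4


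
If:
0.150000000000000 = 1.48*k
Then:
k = 0.10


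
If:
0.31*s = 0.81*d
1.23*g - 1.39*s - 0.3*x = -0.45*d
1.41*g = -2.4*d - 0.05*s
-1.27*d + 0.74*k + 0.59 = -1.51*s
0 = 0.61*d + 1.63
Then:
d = -2.67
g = 4.80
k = 8.86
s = -6.98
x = 48.01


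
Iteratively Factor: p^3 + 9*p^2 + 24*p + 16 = (p + 1)*(p^2 + 8*p + 16) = (p + 1)*(p + 4)*(p + 4)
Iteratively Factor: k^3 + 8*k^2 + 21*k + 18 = (k + 3)*(k^2 + 5*k + 6) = (k + 2)*(k + 3)*(k + 3)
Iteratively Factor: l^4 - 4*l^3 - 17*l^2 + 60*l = (l)*(l^3 - 4*l^2 - 17*l + 60) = l*(l - 5)*(l^2 + l - 12) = l*(l - 5)*(l - 3)*(l + 4)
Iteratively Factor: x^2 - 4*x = (x - 4)*(x)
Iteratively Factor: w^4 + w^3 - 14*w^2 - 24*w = (w - 4)*(w^3 + 5*w^2 + 6*w) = (w - 4)*(w + 2)*(w^2 + 3*w) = (w - 4)*(w + 2)*(w + 3)*(w)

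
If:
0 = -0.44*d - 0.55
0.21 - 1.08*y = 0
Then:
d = -1.25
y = 0.19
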